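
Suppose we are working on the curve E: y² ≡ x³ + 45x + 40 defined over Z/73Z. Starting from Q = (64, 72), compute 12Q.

(31, 37)

Repeated addition: build up to 12Q.
2Q: tangent at (64, 72): λ = (3·64² + 45)/(2·72) ≡ 69/71. 71⁻¹ ≡ 36 (mod 73), so λ ≡ 69·36 ≡ 2.
  x = λ² - 64 - 64 = 4 - 128 ≡ 22; y = λ·(64 - 22) - 72 ≡ 12. → (22, 12)
3Q: (22, 12) + (64, 72). λ = (72 - 12)/(64 - 22) ≡ 60/42 mod 73. 42⁻¹ ≡ 40 (mod 73), so λ ≡ 64.
  x = λ² - 22 - 64 = 4096 - 86 ≡ 68; y = λ·(22 - 68) - 12 ≡ 37. → (68, 37)
4Q: (68, 37) + (64, 72). λ = (72 - 37)/(64 - 68) ≡ 35/69 mod 73. 69⁻¹ ≡ 18 (mod 73) since 69·18 = 1242 ≡ 1, so λ ≡ 46.
  x = λ² - 68 - 64 = 2116 - 132 ≡ 13; y = λ·(68 - 13) - 37 ≡ 11. → (13, 11)
5Q: (13, 11) + (64, 72). λ = (72 - 11)/(64 - 13) ≡ 61/51 mod 73. 51⁻¹ ≡ 63 (mod 73) since 51·63 = 3213 ≡ 1, so λ ≡ 47.
  x = λ² - 13 - 64 = 2209 - 77 ≡ 15; y = λ·(13 - 15) - 11 ≡ 41. → (15, 41)
6Q: (15, 41) + (64, 72). λ = (72 - 41)/(64 - 15) ≡ 31/49 mod 73. 49⁻¹ ≡ 3 (mod 73) since 49·3 = 147 ≡ 1, so λ ≡ 20.
  x = λ² - 15 - 64 = 400 - 79 ≡ 29; y = λ·(15 - 29) - 41 ≡ 44. → (29, 44)
7Q: (29, 44) + (64, 72). λ = (72 - 44)/(64 - 29) ≡ 28/35 mod 73. 35⁻¹ ≡ 48 (mod 73) since 35·48 = 1680 ≡ 1, so λ ≡ 30.
  x = λ² - 29 - 64 = 900 - 93 ≡ 4; y = λ·(29 - 4) - 44 ≡ 49. → (4, 49)
8Q: (4, 49) + (64, 72). λ = (72 - 49)/(64 - 4) ≡ 23/60 mod 73. 60⁻¹ ≡ 28 (mod 73) since 60·28 = 1680 ≡ 1, so λ ≡ 60.
  x = λ² - 4 - 64 = 3600 - 68 ≡ 28; y = λ·(4 - 28) - 49 ≡ 44. → (28, 44)
9Q: (28, 44) + (64, 72). λ = (72 - 44)/(64 - 28) ≡ 28/36 mod 73. 36⁻¹ ≡ 71 (mod 73), so λ ≡ 17.
  x = λ² - 28 - 64 = 289 - 92 ≡ 51; y = λ·(28 - 51) - 44 ≡ 3. → (51, 3)
10Q: (51, 3) + (64, 72). λ = (72 - 3)/(64 - 51) ≡ 69/13 mod 73. 13⁻¹ ≡ 45 (mod 73) since 13·45 = 585 ≡ 1, so λ ≡ 39.
  x = λ² - 51 - 64 = 1521 - 115 ≡ 19; y = λ·(51 - 19) - 3 ≡ 4. → (19, 4)
11Q: (19, 4) + (64, 72). λ = (72 - 4)/(64 - 19) ≡ 68/45 mod 73. 45⁻¹ ≡ 13 (mod 73), so λ ≡ 8.
  x = λ² - 19 - 64 = 64 - 83 ≡ 54; y = λ·(19 - 54) - 4 ≡ 8. → (54, 8)
12Q: (54, 8) + (64, 72). λ = (72 - 8)/(64 - 54) ≡ 64/10 mod 73. 10⁻¹ ≡ 22 (mod 73) since 10·22 = 220 ≡ 1, so λ ≡ 21.
  x = λ² - 54 - 64 = 441 - 118 ≡ 31; y = λ·(54 - 31) - 8 ≡ 37. → (31, 37)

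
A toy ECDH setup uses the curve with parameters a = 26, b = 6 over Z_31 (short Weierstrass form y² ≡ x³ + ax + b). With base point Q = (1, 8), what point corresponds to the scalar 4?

(28, 26)

Double-and-add on 4 = (100)₂. Start with Q = (1, 8) for the leading 1-bit.
double: tangent at (1, 8): λ = (3·1² + 26)/(2·8) ≡ 29/16. 16⁻¹ ≡ 2 (mod 31), so λ ≡ 29·2 ≡ 27.
  x = λ² - 1 - 1 = 729 - 2 ≡ 14; y = λ·(1 - 14) - 8 ≡ 13. → (14, 13)
double: tangent at (14, 13): λ = (3·14² + 26)/(2·13) ≡ 25/26. 26⁻¹ ≡ 6 (mod 31) since 26·6 = 156 ≡ 1, so λ ≡ 25·6 ≡ 26.
  x = λ² - 14 - 14 = 676 - 28 ≡ 28; y = λ·(14 - 28) - 13 ≡ 26. → (28, 26)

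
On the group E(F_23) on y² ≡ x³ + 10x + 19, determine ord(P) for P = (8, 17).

9

2P: tangent at (8, 17): λ = (3·8² + 10)/(2·17) ≡ 18/11. 11⁻¹ ≡ 21 (mod 23), so λ ≡ 18·21 ≡ 10.
  x = λ² - 8 - 8 = 100 - 16 ≡ 15; y = λ·(8 - 15) - 17 ≡ 5. → (15, 5)
3P: (15, 5) + (8, 17). λ = (17 - 5)/(8 - 15) ≡ 12/16 mod 23. 16⁻¹ ≡ 13 (mod 23) since 16·13 = 208 ≡ 1, so λ ≡ 18.
  x = λ² - 15 - 8 = 324 - 23 ≡ 2; y = λ·(15 - 2) - 5 ≡ 22. → (2, 22)
4P: (2, 22) + (8, 17). λ = (17 - 22)/(8 - 2) ≡ 18/6 mod 23. 6⁻¹ ≡ 4 (mod 23) since 6·4 = 24 ≡ 1, so λ ≡ 3.
  x = λ² - 2 - 8 = 9 - 10 ≡ 22; y = λ·(2 - 22) - 22 ≡ 10. → (22, 10)
5P: (22, 10) + (8, 17). λ = (17 - 10)/(8 - 22) ≡ 7/9 mod 23. 9⁻¹ ≡ 18 (mod 23) since 9·18 = 162 ≡ 1, so λ ≡ 11.
  x = λ² - 22 - 8 = 121 - 30 ≡ 22; y = λ·(22 - 22) - 10 ≡ 13. → (22, 13)
6P: (22, 13) + (8, 17). λ = (17 - 13)/(8 - 22) ≡ 4/9 mod 23. 9⁻¹ ≡ 18 (mod 23), so λ ≡ 3.
  x = λ² - 22 - 8 = 9 - 30 ≡ 2; y = λ·(22 - 2) - 13 ≡ 1. → (2, 1)
7P: (2, 1) + (8, 17). λ = (17 - 1)/(8 - 2) ≡ 16/6 mod 23. 6⁻¹ ≡ 4 (mod 23) since 6·4 = 24 ≡ 1, so λ ≡ 18.
  x = λ² - 2 - 8 = 324 - 10 ≡ 15; y = λ·(2 - 15) - 1 ≡ 18. → (15, 18)
8P: (15, 18) + (8, 17). λ = (17 - 18)/(8 - 15) ≡ 22/16 mod 23. 16⁻¹ ≡ 13 (mod 23), so λ ≡ 10.
  x = λ² - 15 - 8 = 100 - 23 ≡ 8; y = λ·(15 - 8) - 18 ≡ 6. → (8, 6)
9P: (8, 6) + (8, 17): same x and y₁ ≡ -y₂, so the sum is O.
9P = O, so the order is 9.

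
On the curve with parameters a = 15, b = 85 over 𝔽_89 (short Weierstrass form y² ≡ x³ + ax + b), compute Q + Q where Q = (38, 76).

tangent at (38, 76): λ = (3·38² + 15)/(2·76) ≡ 75/63. 63⁻¹ ≡ 65 (mod 89) since 63·65 = 4095 ≡ 1, so λ ≡ 75·65 ≡ 69.
  x = λ² - 38 - 38 = 4761 - 76 ≡ 57; y = λ·(38 - 57) - 76 ≡ 37. → (57, 37)

(57, 37)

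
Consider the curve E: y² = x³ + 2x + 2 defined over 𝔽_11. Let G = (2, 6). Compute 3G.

Repeated addition: build up to 3G.
2G: tangent at (2, 6): λ = (3·2² + 2)/(2·6) ≡ 3/1. 1⁻¹ ≡ 1 (mod 11), so λ ≡ 3·1 ≡ 3.
  x = λ² - 2 - 2 = 9 - 4 ≡ 5; y = λ·(2 - 5) - 6 ≡ 7. → (5, 7)
3G: (5, 7) + (2, 6). λ = (6 - 7)/(2 - 5) ≡ 10/8 mod 11. 8⁻¹ ≡ 7 (mod 11) since 8·7 = 56 ≡ 1, so λ ≡ 4.
  x = λ² - 5 - 2 = 16 - 7 ≡ 9; y = λ·(5 - 9) - 7 ≡ 10. → (9, 10)

(9, 10)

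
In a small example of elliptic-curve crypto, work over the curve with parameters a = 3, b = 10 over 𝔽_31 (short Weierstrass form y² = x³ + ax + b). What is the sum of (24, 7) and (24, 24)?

The two points share x = 24 and their y-coordinates satisfy 7 + 24 ≡ 0 (mod 31), so they are inverses. Their sum is O.

O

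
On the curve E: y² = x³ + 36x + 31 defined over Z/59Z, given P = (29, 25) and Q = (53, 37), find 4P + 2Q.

First 4P:
Double-and-add on 4 = (100)₂. Start with P = (29, 25) for the leading 1-bit.
double: tangent at (29, 25): λ = (3·29² + 36)/(2·25) ≡ 22/50. 50⁻¹ ≡ 13 (mod 59), so λ ≡ 22·13 ≡ 50.
  x = λ² - 29 - 29 = 2500 - 58 ≡ 23; y = λ·(29 - 23) - 25 ≡ 39. → (23, 39)
double: tangent at (23, 39): λ = (3·23² + 36)/(2·39) ≡ 30/19. 19⁻¹ ≡ 28 (mod 59) since 19·28 = 532 ≡ 1, so λ ≡ 30·28 ≡ 14.
  x = λ² - 23 - 23 = 196 - 46 ≡ 32; y = λ·(23 - 32) - 39 ≡ 12. → (32, 12)
4P = (32, 12).
Next 2Q:
Repeated addition: build up to 2Q.
2Q: tangent at (53, 37): λ = (3·53² + 36)/(2·37) ≡ 26/15. 15⁻¹ ≡ 4 (mod 59) since 15·4 = 60 ≡ 1, so λ ≡ 26·4 ≡ 45.
  x = λ² - 53 - 53 = 2025 - 106 ≡ 31; y = λ·(53 - 31) - 37 ≡ 9. → (31, 9)
2Q = (31, 9).
Finally 4P + 2Q:
(32, 12) + (31, 9). λ = (9 - 12)/(31 - 32) ≡ 56/58 mod 59. 58⁻¹ ≡ 58 (mod 59), so λ ≡ 3.
  x = λ² - 32 - 31 = 9 - 63 ≡ 5; y = λ·(32 - 5) - 12 ≡ 10. → (5, 10)

(5, 10)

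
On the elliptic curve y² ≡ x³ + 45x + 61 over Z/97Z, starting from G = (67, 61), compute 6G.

Double-and-add on 6 = (110)₂. Start with G = (67, 61) for the leading 1-bit.
double: tangent at (67, 61): λ = (3·67² + 45)/(2·61) ≡ 29/25. 25⁻¹ ≡ 66 (mod 97), so λ ≡ 29·66 ≡ 71.
  x = λ² - 67 - 67 = 5041 - 134 ≡ 57; y = λ·(67 - 57) - 61 ≡ 67. → (57, 67)
add G: (57, 67) + (67, 61). λ = (61 - 67)/(67 - 57) ≡ 91/10 mod 97. 10⁻¹ ≡ 68 (mod 97), so λ ≡ 77.
  x = λ² - 57 - 67 = 5929 - 124 ≡ 82; y = λ·(57 - 82) - 67 ≡ 45. → (82, 45)
double: tangent at (82, 45): λ = (3·82² + 45)/(2·45) ≡ 41/90. 90⁻¹ ≡ 83 (mod 97) since 90·83 = 7470 ≡ 1, so λ ≡ 41·83 ≡ 8.
  x = λ² - 82 - 82 = 64 - 164 ≡ 94; y = λ·(82 - 94) - 45 ≡ 53. → (94, 53)

(94, 53)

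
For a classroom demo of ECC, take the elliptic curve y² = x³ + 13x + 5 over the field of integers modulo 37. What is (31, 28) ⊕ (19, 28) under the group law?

(24, 9)

(31, 28) + (19, 28). λ = (28 - 28)/(19 - 31) ≡ 0/25 mod 37. 25⁻¹ ≡ 3 (mod 37) since 25·3 = 75 ≡ 1, so λ ≡ 0.
  x = λ² - 31 - 19 = 0 - 50 ≡ 24; y = λ·(31 - 24) - 28 ≡ 9. → (24, 9)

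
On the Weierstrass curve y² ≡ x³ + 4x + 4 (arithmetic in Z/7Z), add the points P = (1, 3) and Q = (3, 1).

(4, 0)

(1, 3) + (3, 1). λ = (1 - 3)/(3 - 1) ≡ 5/2 mod 7. 2⁻¹ ≡ 4 (mod 7), so λ ≡ 6.
  x = λ² - 1 - 3 = 36 - 4 ≡ 4; y = λ·(1 - 4) - 3 ≡ 0. → (4, 0)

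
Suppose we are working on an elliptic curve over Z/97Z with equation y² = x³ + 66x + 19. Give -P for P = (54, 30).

(54, 67)

-(54, 30) = (54, -30 mod 97) = (54, 67).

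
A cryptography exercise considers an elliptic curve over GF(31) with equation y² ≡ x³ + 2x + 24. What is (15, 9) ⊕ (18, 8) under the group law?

(5, 29)

(15, 9) + (18, 8). λ = (8 - 9)/(18 - 15) ≡ 30/3 mod 31. 3⁻¹ ≡ 21 (mod 31), so λ ≡ 10.
  x = λ² - 15 - 18 = 100 - 33 ≡ 5; y = λ·(15 - 5) - 9 ≡ 29. → (5, 29)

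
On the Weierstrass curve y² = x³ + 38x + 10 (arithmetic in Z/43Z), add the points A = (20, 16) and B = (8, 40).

(19, 25)

(20, 16) + (8, 40). λ = (40 - 16)/(8 - 20) ≡ 24/31 mod 43. 31⁻¹ ≡ 25 (mod 43), so λ ≡ 41.
  x = λ² - 20 - 8 = 1681 - 28 ≡ 19; y = λ·(20 - 19) - 16 ≡ 25. → (19, 25)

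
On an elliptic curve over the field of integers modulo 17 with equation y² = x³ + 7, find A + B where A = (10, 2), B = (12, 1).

(8, 14)

(10, 2) + (12, 1). λ = (1 - 2)/(12 - 10) ≡ 16/2 mod 17. 2⁻¹ ≡ 9 (mod 17) since 2·9 = 18 ≡ 1, so λ ≡ 8.
  x = λ² - 10 - 12 = 64 - 22 ≡ 8; y = λ·(10 - 8) - 2 ≡ 14. → (8, 14)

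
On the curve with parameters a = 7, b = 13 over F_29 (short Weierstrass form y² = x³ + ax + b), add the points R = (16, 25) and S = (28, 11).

(16, 25) + (28, 11). λ = (11 - 25)/(28 - 16) ≡ 15/12 mod 29. 12⁻¹ ≡ 17 (mod 29) since 12·17 = 204 ≡ 1, so λ ≡ 23.
  x = λ² - 16 - 28 = 529 - 44 ≡ 21; y = λ·(16 - 21) - 25 ≡ 5. → (21, 5)

(21, 5)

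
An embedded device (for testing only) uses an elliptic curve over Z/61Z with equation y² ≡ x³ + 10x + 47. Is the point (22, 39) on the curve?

y² = 39² ≡ 57; x³ + 10x + 47 = 10915 ≡ 57 (mod 61). 57 = 57.

yes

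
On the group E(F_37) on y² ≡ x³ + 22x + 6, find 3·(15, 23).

(22, 36)

Write G = (15, 23).
Repeated addition: build up to 3G.
2G: tangent at (15, 23): λ = (3·15² + 22)/(2·23) ≡ 31/9. 9⁻¹ ≡ 33 (mod 37), so λ ≡ 31·33 ≡ 24.
  x = λ² - 15 - 15 = 576 - 30 ≡ 28; y = λ·(15 - 28) - 23 ≡ 35. → (28, 35)
3G: (28, 35) + (15, 23). λ = (23 - 35)/(15 - 28) ≡ 25/24 mod 37. 24⁻¹ ≡ 17 (mod 37), so λ ≡ 18.
  x = λ² - 28 - 15 = 324 - 43 ≡ 22; y = λ·(28 - 22) - 35 ≡ 36. → (22, 36)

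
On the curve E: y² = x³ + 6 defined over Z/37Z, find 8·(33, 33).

(33, 33)

Write Q = (33, 33).
Repeated addition: build up to 8Q.
2Q: tangent at (33, 33): λ = (3·33² + 0)/(2·33) ≡ 11/29. 29⁻¹ ≡ 23 (mod 37) since 29·23 = 667 ≡ 1, so λ ≡ 11·23 ≡ 31.
  x = λ² - 33 - 33 = 961 - 66 ≡ 7; y = λ·(33 - 7) - 33 ≡ 33. → (7, 33)
3Q: (7, 33) + (33, 33). λ = (33 - 33)/(33 - 7) ≡ 0/26 mod 37. 26⁻¹ ≡ 10 (mod 37) since 26·10 = 260 ≡ 1, so λ ≡ 0.
  x = λ² - 7 - 33 = 0 - 40 ≡ 34; y = λ·(7 - 34) - 33 ≡ 4. → (34, 4)
4Q: (34, 4) + (33, 33). λ = (33 - 4)/(33 - 34) ≡ 29/36 mod 37. 36⁻¹ ≡ 36 (mod 37), so λ ≡ 8.
  x = λ² - 34 - 33 = 64 - 67 ≡ 34; y = λ·(34 - 34) - 4 ≡ 33. → (34, 33)
5Q: (34, 33) + (33, 33). λ = (33 - 33)/(33 - 34) ≡ 0/36 mod 37. 36⁻¹ ≡ 36 (mod 37), so λ ≡ 0.
  x = λ² - 34 - 33 = 0 - 67 ≡ 7; y = λ·(34 - 7) - 33 ≡ 4. → (7, 4)
6Q: (7, 4) + (33, 33). λ = (33 - 4)/(33 - 7) ≡ 29/26 mod 37. 26⁻¹ ≡ 10 (mod 37) since 26·10 = 260 ≡ 1, so λ ≡ 31.
  x = λ² - 7 - 33 = 961 - 40 ≡ 33; y = λ·(7 - 33) - 4 ≡ 4. → (33, 4)
7Q: (33, 4) + (33, 33): same x and y₁ ≡ -y₂, so the sum is ∞.
8Q: ∞ + (33, 33) = (33, 33) (identity).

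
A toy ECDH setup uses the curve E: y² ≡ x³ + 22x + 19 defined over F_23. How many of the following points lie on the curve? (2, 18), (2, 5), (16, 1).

(2, 18): 18² ≡ 2, rhs ≡ 2 → on.
(2, 5): 5² ≡ 2, rhs ≡ 2 → on.
(16, 1): 1² ≡ 1, rhs ≡ 5 → off.

2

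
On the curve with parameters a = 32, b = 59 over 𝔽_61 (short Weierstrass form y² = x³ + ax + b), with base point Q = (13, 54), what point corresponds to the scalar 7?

Repeated addition: build up to 7Q.
2Q: tangent at (13, 54): λ = (3·13² + 32)/(2·54) ≡ 51/47. 47⁻¹ ≡ 13 (mod 61), so λ ≡ 51·13 ≡ 53.
  x = λ² - 13 - 13 = 2809 - 26 ≡ 38; y = λ·(13 - 38) - 54 ≡ 24. → (38, 24)
3Q: (38, 24) + (13, 54). λ = (54 - 24)/(13 - 38) ≡ 30/36 mod 61. 36⁻¹ ≡ 39 (mod 61) since 36·39 = 1404 ≡ 1, so λ ≡ 11.
  x = λ² - 38 - 13 = 121 - 51 ≡ 9; y = λ·(38 - 9) - 24 ≡ 51. → (9, 51)
4Q: (9, 51) + (13, 54). λ = (54 - 51)/(13 - 9) ≡ 3/4 mod 61. 4⁻¹ ≡ 46 (mod 61) since 4·46 = 184 ≡ 1, so λ ≡ 16.
  x = λ² - 9 - 13 = 256 - 22 ≡ 51; y = λ·(9 - 51) - 51 ≡ 9. → (51, 9)
5Q: (51, 9) + (13, 54). λ = (54 - 9)/(13 - 51) ≡ 45/23 mod 61. 23⁻¹ ≡ 8 (mod 61), so λ ≡ 55.
  x = λ² - 51 - 13 = 3025 - 64 ≡ 33; y = λ·(51 - 33) - 9 ≡ 5. → (33, 5)
6Q: (33, 5) + (13, 54). λ = (54 - 5)/(13 - 33) ≡ 49/41 mod 61. 41⁻¹ ≡ 3 (mod 61), so λ ≡ 25.
  x = λ² - 33 - 13 = 625 - 46 ≡ 30; y = λ·(33 - 30) - 5 ≡ 9. → (30, 9)
7Q: (30, 9) + (13, 54). λ = (54 - 9)/(13 - 30) ≡ 45/44 mod 61. 44⁻¹ ≡ 43 (mod 61), so λ ≡ 44.
  x = λ² - 30 - 13 = 1936 - 43 ≡ 2; y = λ·(30 - 2) - 9 ≡ 3. → (2, 3)

(2, 3)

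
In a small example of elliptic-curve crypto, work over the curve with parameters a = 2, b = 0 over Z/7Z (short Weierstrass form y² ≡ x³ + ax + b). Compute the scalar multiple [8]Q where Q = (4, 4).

O

Repeated addition: build up to 8Q.
2Q: tangent at (4, 4): λ = (3·4² + 2)/(2·4) ≡ 1/1. 1⁻¹ ≡ 1 (mod 7), so λ ≡ 1·1 ≡ 1.
  x = λ² - 4 - 4 = 1 - 8 ≡ 0; y = λ·(4 - 0) - 4 ≡ 0. → (0, 0)
3Q: (0, 0) + (4, 4). λ = (4 - 0)/(4 - 0) ≡ 4/4 mod 7. 4⁻¹ ≡ 2 (mod 7) since 4·2 = 8 ≡ 1, so λ ≡ 1.
  x = λ² - 0 - 4 = 1 - 4 ≡ 4; y = λ·(0 - 4) - 0 ≡ 3. → (4, 3)
4Q: (4, 3) + (4, 4): same x and y₁ ≡ -y₂, so the sum is 𝒪.
5Q: 𝒪 + (4, 4) = (4, 4) (identity).
6Q: tangent at (4, 4): λ = (3·4² + 2)/(2·4) ≡ 1/1. 1⁻¹ ≡ 1 (mod 7), so λ ≡ 1·1 ≡ 1.
  x = λ² - 4 - 4 = 1 - 8 ≡ 0; y = λ·(4 - 0) - 4 ≡ 0. → (0, 0)
7Q: (0, 0) + (4, 4). λ = (4 - 0)/(4 - 0) ≡ 4/4 mod 7. 4⁻¹ ≡ 2 (mod 7), so λ ≡ 1.
  x = λ² - 0 - 4 = 1 - 4 ≡ 4; y = λ·(0 - 4) - 0 ≡ 3. → (4, 3)
8Q: (4, 3) + (4, 4): same x and y₁ ≡ -y₂, so the sum is 𝒪.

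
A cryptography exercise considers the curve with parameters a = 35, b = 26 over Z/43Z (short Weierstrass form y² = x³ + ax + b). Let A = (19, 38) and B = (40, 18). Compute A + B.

(19, 38) + (40, 18). λ = (18 - 38)/(40 - 19) ≡ 23/21 mod 43. 21⁻¹ ≡ 41 (mod 43), so λ ≡ 40.
  x = λ² - 19 - 40 = 1600 - 59 ≡ 36; y = λ·(19 - 36) - 38 ≡ 13. → (36, 13)

(36, 13)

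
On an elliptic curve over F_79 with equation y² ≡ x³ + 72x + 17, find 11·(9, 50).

(1, 13)

Write Q = (9, 50).
Double-and-add on 11 = (1011)₂. Start with Q = (9, 50) for the leading 1-bit.
double: tangent at (9, 50): λ = (3·9² + 72)/(2·50) ≡ 78/21. 21⁻¹ ≡ 64 (mod 79), so λ ≡ 78·64 ≡ 15.
  x = λ² - 9 - 9 = 225 - 18 ≡ 49; y = λ·(9 - 49) - 50 ≡ 61. → (49, 61)
double: tangent at (49, 61): λ = (3·49² + 72)/(2·61) ≡ 7/43. 43⁻¹ ≡ 68 (mod 79), so λ ≡ 7·68 ≡ 2.
  x = λ² - 49 - 49 = 4 - 98 ≡ 64; y = λ·(49 - 64) - 61 ≡ 67. → (64, 67)
add Q: (64, 67) + (9, 50). λ = (50 - 67)/(9 - 64) ≡ 62/24 mod 79. 24⁻¹ ≡ 56 (mod 79) since 24·56 = 1344 ≡ 1, so λ ≡ 75.
  x = λ² - 64 - 9 = 5625 - 73 ≡ 22; y = λ·(64 - 22) - 67 ≡ 2. → (22, 2)
double: tangent at (22, 2): λ = (3·22² + 72)/(2·2) ≡ 23/4. 4⁻¹ ≡ 20 (mod 79), so λ ≡ 23·20 ≡ 65.
  x = λ² - 22 - 22 = 4225 - 44 ≡ 73; y = λ·(22 - 73) - 2 ≡ 1. → (73, 1)
add Q: (73, 1) + (9, 50). λ = (50 - 1)/(9 - 73) ≡ 49/15 mod 79. 15⁻¹ ≡ 58 (mod 79) since 15·58 = 870 ≡ 1, so λ ≡ 77.
  x = λ² - 73 - 9 = 5929 - 82 ≡ 1; y = λ·(73 - 1) - 1 ≡ 13. → (1, 13)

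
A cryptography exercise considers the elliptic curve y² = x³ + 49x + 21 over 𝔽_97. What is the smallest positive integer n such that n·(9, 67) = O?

2P: tangent at (9, 67): λ = (3·9² + 49)/(2·67) ≡ 1/37. 37⁻¹ ≡ 21 (mod 97), so λ ≡ 1·21 ≡ 21.
  x = λ² - 9 - 9 = 441 - 18 ≡ 35; y = λ·(9 - 35) - 67 ≡ 66. → (35, 66)
3P: (35, 66) + (9, 67). λ = (67 - 66)/(9 - 35) ≡ 1/71 mod 97. 71⁻¹ ≡ 41 (mod 97) since 71·41 = 2911 ≡ 1, so λ ≡ 41.
  x = λ² - 35 - 9 = 1681 - 44 ≡ 85; y = λ·(35 - 85) - 66 ≡ 18. → (85, 18)
4P: (85, 18) + (9, 67). λ = (67 - 18)/(9 - 85) ≡ 49/21 mod 97. 21⁻¹ ≡ 37 (mod 97), so λ ≡ 67.
  x = λ² - 85 - 9 = 4489 - 94 ≡ 30; y = λ·(85 - 30) - 18 ≡ 78. → (30, 78)
5P: (30, 78) + (9, 67). λ = (67 - 78)/(9 - 30) ≡ 86/76 mod 97. 76⁻¹ ≡ 60 (mod 97), so λ ≡ 19.
  x = λ² - 30 - 9 = 361 - 39 ≡ 31; y = λ·(30 - 31) - 78 ≡ 0. → (31, 0)
6P: (31, 0) + (9, 67). λ = (67 - 0)/(9 - 31) ≡ 67/75 mod 97. 75⁻¹ ≡ 22 (mod 97) since 75·22 = 1650 ≡ 1, so λ ≡ 19.
  x = λ² - 31 - 9 = 361 - 40 ≡ 30; y = λ·(31 - 30) - 0 ≡ 19. → (30, 19)
7P: (30, 19) + (9, 67). λ = (67 - 19)/(9 - 30) ≡ 48/76 mod 97. 76⁻¹ ≡ 60 (mod 97), so λ ≡ 67.
  x = λ² - 30 - 9 = 4489 - 39 ≡ 85; y = λ·(30 - 85) - 19 ≡ 79. → (85, 79)
8P: (85, 79) + (9, 67). λ = (67 - 79)/(9 - 85) ≡ 85/21 mod 97. 21⁻¹ ≡ 37 (mod 97) since 21·37 = 777 ≡ 1, so λ ≡ 41.
  x = λ² - 85 - 9 = 1681 - 94 ≡ 35; y = λ·(85 - 35) - 79 ≡ 31. → (35, 31)
9P: (35, 31) + (9, 67). λ = (67 - 31)/(9 - 35) ≡ 36/71 mod 97. 71⁻¹ ≡ 41 (mod 97), so λ ≡ 21.
  x = λ² - 35 - 9 = 441 - 44 ≡ 9; y = λ·(35 - 9) - 31 ≡ 30. → (9, 30)
10P: (9, 30) + (9, 67): same x and y₁ ≡ -y₂, so the sum is O.
10P = O, so the order is 10.

10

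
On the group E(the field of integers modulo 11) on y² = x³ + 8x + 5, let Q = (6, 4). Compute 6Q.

(6, 4)

Repeated addition: build up to 6Q.
2Q: tangent at (6, 4): λ = (3·6² + 8)/(2·4) ≡ 6/8. 8⁻¹ ≡ 7 (mod 11), so λ ≡ 6·7 ≡ 9.
  x = λ² - 6 - 6 = 81 - 12 ≡ 3; y = λ·(6 - 3) - 4 ≡ 1. → (3, 1)
3Q: (3, 1) + (6, 4). λ = (4 - 1)/(6 - 3) ≡ 3/3 mod 11. 3⁻¹ ≡ 4 (mod 11) since 3·4 = 12 ≡ 1, so λ ≡ 1.
  x = λ² - 3 - 6 = 1 - 9 ≡ 3; y = λ·(3 - 3) - 1 ≡ 10. → (3, 10)
4Q: (3, 10) + (6, 4). λ = (4 - 10)/(6 - 3) ≡ 5/3 mod 11. 3⁻¹ ≡ 4 (mod 11) since 3·4 = 12 ≡ 1, so λ ≡ 9.
  x = λ² - 3 - 6 = 81 - 9 ≡ 6; y = λ·(3 - 6) - 10 ≡ 7. → (6, 7)
5Q: (6, 7) + (6, 4): same x and y₁ ≡ -y₂, so the sum is ∞.
6Q: ∞ + (6, 4) = (6, 4) (identity).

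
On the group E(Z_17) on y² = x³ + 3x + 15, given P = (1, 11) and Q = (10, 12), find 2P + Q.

First 2P:
Repeated addition: build up to 2P.
2P: tangent at (1, 11): λ = (3·1² + 3)/(2·11) ≡ 6/5. 5⁻¹ ≡ 7 (mod 17), so λ ≡ 6·7 ≡ 8.
  x = λ² - 1 - 1 = 64 - 2 ≡ 11; y = λ·(1 - 11) - 11 ≡ 11. → (11, 11)
2P = (11, 11).
Finally 2P + Q:
(11, 11) + (10, 12). λ = (12 - 11)/(10 - 11) ≡ 1/16 mod 17. 16⁻¹ ≡ 16 (mod 17), so λ ≡ 16.
  x = λ² - 11 - 10 = 256 - 21 ≡ 14; y = λ·(11 - 14) - 11 ≡ 9. → (14, 9)

(14, 9)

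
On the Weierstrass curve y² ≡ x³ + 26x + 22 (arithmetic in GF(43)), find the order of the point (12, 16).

2P: tangent at (12, 16): λ = (3·12² + 26)/(2·16) ≡ 28/32. 32⁻¹ ≡ 39 (mod 43), so λ ≡ 28·39 ≡ 17.
  x = λ² - 12 - 12 = 289 - 24 ≡ 7; y = λ·(12 - 7) - 16 ≡ 26. → (7, 26)
3P: (7, 26) + (12, 16). λ = (16 - 26)/(12 - 7) ≡ 33/5 mod 43. 5⁻¹ ≡ 26 (mod 43) since 5·26 = 130 ≡ 1, so λ ≡ 41.
  x = λ² - 7 - 12 = 1681 - 19 ≡ 28; y = λ·(7 - 28) - 26 ≡ 16. → (28, 16)
4P: (28, 16) + (12, 16). λ = (16 - 16)/(12 - 28) ≡ 0/27 mod 43. 27⁻¹ ≡ 8 (mod 43), so λ ≡ 0.
  x = λ² - 28 - 12 = 0 - 40 ≡ 3; y = λ·(28 - 3) - 16 ≡ 27. → (3, 27)
5P: (3, 27) + (12, 16). λ = (16 - 27)/(12 - 3) ≡ 32/9 mod 43. 9⁻¹ ≡ 24 (mod 43) since 9·24 = 216 ≡ 1, so λ ≡ 37.
  x = λ² - 3 - 12 = 1369 - 15 ≡ 21; y = λ·(3 - 21) - 27 ≡ 38. → (21, 38)
6P: (21, 38) + (12, 16). λ = (16 - 38)/(12 - 21) ≡ 21/34 mod 43. 34⁻¹ ≡ 19 (mod 43), so λ ≡ 12.
  x = λ² - 21 - 12 = 144 - 33 ≡ 25; y = λ·(21 - 25) - 38 ≡ 0. → (25, 0)
7P: (25, 0) + (12, 16). λ = (16 - 0)/(12 - 25) ≡ 16/30 mod 43. 30⁻¹ ≡ 33 (mod 43) since 30·33 = 990 ≡ 1, so λ ≡ 12.
  x = λ² - 25 - 12 = 144 - 37 ≡ 21; y = λ·(25 - 21) - 0 ≡ 5. → (21, 5)
8P: (21, 5) + (12, 16). λ = (16 - 5)/(12 - 21) ≡ 11/34 mod 43. 34⁻¹ ≡ 19 (mod 43), so λ ≡ 37.
  x = λ² - 21 - 12 = 1369 - 33 ≡ 3; y = λ·(21 - 3) - 5 ≡ 16. → (3, 16)
9P: (3, 16) + (12, 16). λ = (16 - 16)/(12 - 3) ≡ 0/9 mod 43. 9⁻¹ ≡ 24 (mod 43) since 9·24 = 216 ≡ 1, so λ ≡ 0.
  x = λ² - 3 - 12 = 0 - 15 ≡ 28; y = λ·(3 - 28) - 16 ≡ 27. → (28, 27)
10P: (28, 27) + (12, 16). λ = (16 - 27)/(12 - 28) ≡ 32/27 mod 43. 27⁻¹ ≡ 8 (mod 43) since 27·8 = 216 ≡ 1, so λ ≡ 41.
  x = λ² - 28 - 12 = 1681 - 40 ≡ 7; y = λ·(28 - 7) - 27 ≡ 17. → (7, 17)
11P: (7, 17) + (12, 16). λ = (16 - 17)/(12 - 7) ≡ 42/5 mod 43. 5⁻¹ ≡ 26 (mod 43), so λ ≡ 17.
  x = λ² - 7 - 12 = 289 - 19 ≡ 12; y = λ·(7 - 12) - 17 ≡ 27. → (12, 27)
12P: (12, 27) + (12, 16): same x and y₁ ≡ -y₂, so the sum is ∞.
12P = ∞, so the order is 12.

12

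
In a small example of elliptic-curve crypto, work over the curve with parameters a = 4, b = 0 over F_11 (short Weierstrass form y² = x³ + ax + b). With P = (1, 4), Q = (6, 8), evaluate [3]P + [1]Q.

(6, 8)

First 3P:
Repeated addition: build up to 3P.
2P: tangent at (1, 4): λ = (3·1² + 4)/(2·4) ≡ 7/8. 8⁻¹ ≡ 7 (mod 11) since 8·7 = 56 ≡ 1, so λ ≡ 7·7 ≡ 5.
  x = λ² - 1 - 1 = 25 - 2 ≡ 1; y = λ·(1 - 1) - 4 ≡ 7. → (1, 7)
3P: (1, 7) + (1, 4): same x and y₁ ≡ -y₂, so the sum is O.
3P = O.
Finally 3P + Q:
O + (6, 8) = (6, 8) (identity).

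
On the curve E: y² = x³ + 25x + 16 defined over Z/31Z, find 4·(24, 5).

(3, 26)

Write Q = (24, 5).
Double-and-add on 4 = (100)₂. Start with Q = (24, 5) for the leading 1-bit.
double: tangent at (24, 5): λ = (3·24² + 25)/(2·5) ≡ 17/10. 10⁻¹ ≡ 28 (mod 31), so λ ≡ 17·28 ≡ 11.
  x = λ² - 24 - 24 = 121 - 48 ≡ 11; y = λ·(24 - 11) - 5 ≡ 14. → (11, 14)
double: tangent at (11, 14): λ = (3·11² + 25)/(2·14) ≡ 16/28. 28⁻¹ ≡ 10 (mod 31) since 28·10 = 280 ≡ 1, so λ ≡ 16·10 ≡ 5.
  x = λ² - 11 - 11 = 25 - 22 ≡ 3; y = λ·(11 - 3) - 14 ≡ 26. → (3, 26)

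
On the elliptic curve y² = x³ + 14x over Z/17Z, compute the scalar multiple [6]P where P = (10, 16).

(1, 10)

Double-and-add on 6 = (110)₂. Start with P = (10, 16) for the leading 1-bit.
double: tangent at (10, 16): λ = (3·10² + 14)/(2·16) ≡ 8/15. 15⁻¹ ≡ 8 (mod 17), so λ ≡ 8·8 ≡ 13.
  x = λ² - 10 - 10 = 169 - 20 ≡ 13; y = λ·(10 - 13) - 16 ≡ 13. → (13, 13)
add P: (13, 13) + (10, 16). λ = (16 - 13)/(10 - 13) ≡ 3/14 mod 17. 14⁻¹ ≡ 11 (mod 17), so λ ≡ 16.
  x = λ² - 13 - 10 = 256 - 23 ≡ 12; y = λ·(13 - 12) - 13 ≡ 3. → (12, 3)
double: tangent at (12, 3): λ = (3·12² + 14)/(2·3) ≡ 4/6. 6⁻¹ ≡ 3 (mod 17) since 6·3 = 18 ≡ 1, so λ ≡ 4·3 ≡ 12.
  x = λ² - 12 - 12 = 144 - 24 ≡ 1; y = λ·(12 - 1) - 3 ≡ 10. → (1, 10)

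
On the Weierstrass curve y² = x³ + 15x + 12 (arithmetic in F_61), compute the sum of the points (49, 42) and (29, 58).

(30, 16)

(49, 42) + (29, 58). λ = (58 - 42)/(29 - 49) ≡ 16/41 mod 61. 41⁻¹ ≡ 3 (mod 61) since 41·3 = 123 ≡ 1, so λ ≡ 48.
  x = λ² - 49 - 29 = 2304 - 78 ≡ 30; y = λ·(49 - 30) - 42 ≡ 16. → (30, 16)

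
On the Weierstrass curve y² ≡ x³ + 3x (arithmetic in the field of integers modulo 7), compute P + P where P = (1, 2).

(2, 0)

tangent at (1, 2): λ = (3·1² + 3)/(2·2) ≡ 6/4. 4⁻¹ ≡ 2 (mod 7), so λ ≡ 6·2 ≡ 5.
  x = λ² - 1 - 1 = 25 - 2 ≡ 2; y = λ·(1 - 2) - 2 ≡ 0. → (2, 0)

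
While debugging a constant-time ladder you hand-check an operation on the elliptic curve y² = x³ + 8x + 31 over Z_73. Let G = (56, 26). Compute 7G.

Double-and-add on 7 = (111)₂. Start with G = (56, 26) for the leading 1-bit.
double: tangent at (56, 26): λ = (3·56² + 8)/(2·26) ≡ 72/52. 52⁻¹ ≡ 66 (mod 73), so λ ≡ 72·66 ≡ 7.
  x = λ² - 56 - 56 = 49 - 112 ≡ 10; y = λ·(56 - 10) - 26 ≡ 4. → (10, 4)
add G: (10, 4) + (56, 26). λ = (26 - 4)/(56 - 10) ≡ 22/46 mod 73. 46⁻¹ ≡ 27 (mod 73) since 46·27 = 1242 ≡ 1, so λ ≡ 10.
  x = λ² - 10 - 56 = 100 - 66 ≡ 34; y = λ·(10 - 34) - 4 ≡ 48. → (34, 48)
double: tangent at (34, 48): λ = (3·34² + 8)/(2·48) ≡ 45/23. 23⁻¹ ≡ 54 (mod 73), so λ ≡ 45·54 ≡ 21.
  x = λ² - 34 - 34 = 441 - 68 ≡ 8; y = λ·(34 - 8) - 48 ≡ 60. → (8, 60)
add G: (8, 60) + (56, 26). λ = (26 - 60)/(56 - 8) ≡ 39/48 mod 73. 48⁻¹ ≡ 35 (mod 73), so λ ≡ 51.
  x = λ² - 8 - 56 = 2601 - 64 ≡ 55; y = λ·(8 - 55) - 60 ≡ 25. → (55, 25)

(55, 25)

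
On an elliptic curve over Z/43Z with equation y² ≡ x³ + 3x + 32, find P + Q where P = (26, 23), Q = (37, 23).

(23, 20)

(26, 23) + (37, 23). λ = (23 - 23)/(37 - 26) ≡ 0/11 mod 43. 11⁻¹ ≡ 4 (mod 43) since 11·4 = 44 ≡ 1, so λ ≡ 0.
  x = λ² - 26 - 37 = 0 - 63 ≡ 23; y = λ·(26 - 23) - 23 ≡ 20. → (23, 20)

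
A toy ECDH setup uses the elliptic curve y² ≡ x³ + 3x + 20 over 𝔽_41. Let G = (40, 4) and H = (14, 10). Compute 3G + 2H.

First 3G:
Repeated addition: build up to 3G.
2G: tangent at (40, 4): λ = (3·40² + 3)/(2·4) ≡ 6/8. 8⁻¹ ≡ 36 (mod 41), so λ ≡ 6·36 ≡ 11.
  x = λ² - 40 - 40 = 121 - 80 ≡ 0; y = λ·(40 - 0) - 4 ≡ 26. → (0, 26)
3G: (0, 26) + (40, 4). λ = (4 - 26)/(40 - 0) ≡ 19/40 mod 41. 40⁻¹ ≡ 40 (mod 41) since 40·40 = 1600 ≡ 1, so λ ≡ 22.
  x = λ² - 0 - 40 = 484 - 40 ≡ 34; y = λ·(0 - 34) - 26 ≡ 5. → (34, 5)
3G = (34, 5).
Next 2H:
Repeated addition: build up to 2H.
2H: tangent at (14, 10): λ = (3·14² + 3)/(2·10) ≡ 17/20. 20⁻¹ ≡ 39 (mod 41), so λ ≡ 17·39 ≡ 7.
  x = λ² - 14 - 14 = 49 - 28 ≡ 21; y = λ·(14 - 21) - 10 ≡ 23. → (21, 23)
2H = (21, 23).
Finally 3G + 2H:
(34, 5) + (21, 23). λ = (23 - 5)/(21 - 34) ≡ 18/28 mod 41. 28⁻¹ ≡ 22 (mod 41), so λ ≡ 27.
  x = λ² - 34 - 21 = 729 - 55 ≡ 18; y = λ·(34 - 18) - 5 ≡ 17. → (18, 17)

(18, 17)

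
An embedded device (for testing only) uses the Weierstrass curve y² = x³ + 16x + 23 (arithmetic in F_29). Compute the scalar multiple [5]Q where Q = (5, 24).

(8, 5)

Repeated addition: build up to 5Q.
2Q: tangent at (5, 24): λ = (3·5² + 16)/(2·24) ≡ 4/19. 19⁻¹ ≡ 26 (mod 29), so λ ≡ 4·26 ≡ 17.
  x = λ² - 5 - 5 = 289 - 10 ≡ 18; y = λ·(5 - 18) - 24 ≡ 16. → (18, 16)
3Q: (18, 16) + (5, 24). λ = (24 - 16)/(5 - 18) ≡ 8/16 mod 29. 16⁻¹ ≡ 20 (mod 29) since 16·20 = 320 ≡ 1, so λ ≡ 15.
  x = λ² - 18 - 5 = 225 - 23 ≡ 28; y = λ·(18 - 28) - 16 ≡ 8. → (28, 8)
4Q: (28, 8) + (5, 24). λ = (24 - 8)/(5 - 28) ≡ 16/6 mod 29. 6⁻¹ ≡ 5 (mod 29), so λ ≡ 22.
  x = λ² - 28 - 5 = 484 - 33 ≡ 16; y = λ·(28 - 16) - 8 ≡ 24. → (16, 24)
5Q: (16, 24) + (5, 24). λ = (24 - 24)/(5 - 16) ≡ 0/18 mod 29. 18⁻¹ ≡ 21 (mod 29) since 18·21 = 378 ≡ 1, so λ ≡ 0.
  x = λ² - 16 - 5 = 0 - 21 ≡ 8; y = λ·(16 - 8) - 24 ≡ 5. → (8, 5)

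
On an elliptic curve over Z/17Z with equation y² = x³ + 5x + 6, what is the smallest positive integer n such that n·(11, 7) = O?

4

2P: tangent at (11, 7): λ = (3·11² + 5)/(2·7) ≡ 11/14. 14⁻¹ ≡ 11 (mod 17), so λ ≡ 11·11 ≡ 2.
  x = λ² - 11 - 11 = 4 - 22 ≡ 16; y = λ·(11 - 16) - 7 ≡ 0. → (16, 0)
3P: (16, 0) + (11, 7). λ = (7 - 0)/(11 - 16) ≡ 7/12 mod 17. 12⁻¹ ≡ 10 (mod 17), so λ ≡ 2.
  x = λ² - 16 - 11 = 4 - 27 ≡ 11; y = λ·(16 - 11) - 0 ≡ 10. → (11, 10)
4P: (11, 10) + (11, 7): same x and y₁ ≡ -y₂, so the sum is O.
4P = O, so the order is 4.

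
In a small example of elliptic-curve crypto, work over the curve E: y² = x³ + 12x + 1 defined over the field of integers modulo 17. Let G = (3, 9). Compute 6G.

Repeated addition: build up to 6G.
2G: tangent at (3, 9): λ = (3·3² + 12)/(2·9) ≡ 5/1. 1⁻¹ ≡ 1 (mod 17), so λ ≡ 5·1 ≡ 5.
  x = λ² - 3 - 3 = 25 - 6 ≡ 2; y = λ·(3 - 2) - 9 ≡ 13. → (2, 13)
3G: (2, 13) + (3, 9). λ = (9 - 13)/(3 - 2) ≡ 13/1 mod 17. 1⁻¹ ≡ 1 (mod 17) since 1·1 = 1 ≡ 1, so λ ≡ 13.
  x = λ² - 2 - 3 = 169 - 5 ≡ 11; y = λ·(2 - 11) - 13 ≡ 6. → (11, 6)
4G: (11, 6) + (3, 9). λ = (9 - 6)/(3 - 11) ≡ 3/9 mod 17. 9⁻¹ ≡ 2 (mod 17), so λ ≡ 6.
  x = λ² - 11 - 3 = 36 - 14 ≡ 5; y = λ·(11 - 5) - 6 ≡ 13. → (5, 13)
5G: (5, 13) + (3, 9). λ = (9 - 13)/(3 - 5) ≡ 13/15 mod 17. 15⁻¹ ≡ 8 (mod 17), so λ ≡ 2.
  x = λ² - 5 - 3 = 4 - 8 ≡ 13; y = λ·(5 - 13) - 13 ≡ 5. → (13, 5)
6G: (13, 5) + (3, 9). λ = (9 - 5)/(3 - 13) ≡ 4/7 mod 17. 7⁻¹ ≡ 5 (mod 17), so λ ≡ 3.
  x = λ² - 13 - 3 = 9 - 16 ≡ 10; y = λ·(13 - 10) - 5 ≡ 4. → (10, 4)

(10, 4)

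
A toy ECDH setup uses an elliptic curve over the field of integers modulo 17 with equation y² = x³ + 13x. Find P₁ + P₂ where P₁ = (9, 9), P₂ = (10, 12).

(7, 14)

(9, 9) + (10, 12). λ = (12 - 9)/(10 - 9) ≡ 3/1 mod 17. 1⁻¹ ≡ 1 (mod 17) since 1·1 = 1 ≡ 1, so λ ≡ 3.
  x = λ² - 9 - 10 = 9 - 19 ≡ 7; y = λ·(9 - 7) - 9 ≡ 14. → (7, 14)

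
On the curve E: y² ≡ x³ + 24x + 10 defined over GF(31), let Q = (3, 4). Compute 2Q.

(8, 30)

tangent at (3, 4): λ = (3·3² + 24)/(2·4) ≡ 20/8. 8⁻¹ ≡ 4 (mod 31) since 8·4 = 32 ≡ 1, so λ ≡ 20·4 ≡ 18.
  x = λ² - 3 - 3 = 324 - 6 ≡ 8; y = λ·(3 - 8) - 4 ≡ 30. → (8, 30)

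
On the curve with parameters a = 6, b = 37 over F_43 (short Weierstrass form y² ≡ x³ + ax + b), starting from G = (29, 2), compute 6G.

(41, 19)

Double-and-add on 6 = (110)₂. Start with G = (29, 2) for the leading 1-bit.
double: tangent at (29, 2): λ = (3·29² + 6)/(2·2) ≡ 35/4. 4⁻¹ ≡ 11 (mod 43), so λ ≡ 35·11 ≡ 41.
  x = λ² - 29 - 29 = 1681 - 58 ≡ 32; y = λ·(29 - 32) - 2 ≡ 4. → (32, 4)
add G: (32, 4) + (29, 2). λ = (2 - 4)/(29 - 32) ≡ 41/40 mod 43. 40⁻¹ ≡ 14 (mod 43), so λ ≡ 15.
  x = λ² - 32 - 29 = 225 - 61 ≡ 35; y = λ·(32 - 35) - 4 ≡ 37. → (35, 37)
double: tangent at (35, 37): λ = (3·35² + 6)/(2·37) ≡ 26/31. 31⁻¹ ≡ 25 (mod 43) since 31·25 = 775 ≡ 1, so λ ≡ 26·25 ≡ 5.
  x = λ² - 35 - 35 = 25 - 70 ≡ 41; y = λ·(35 - 41) - 37 ≡ 19. → (41, 19)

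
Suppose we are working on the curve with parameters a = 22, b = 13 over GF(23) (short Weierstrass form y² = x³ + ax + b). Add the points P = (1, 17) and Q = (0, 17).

(22, 6)

(1, 17) + (0, 17). λ = (17 - 17)/(0 - 1) ≡ 0/22 mod 23. 22⁻¹ ≡ 22 (mod 23), so λ ≡ 0.
  x = λ² - 1 - 0 = 0 - 1 ≡ 22; y = λ·(1 - 22) - 17 ≡ 6. → (22, 6)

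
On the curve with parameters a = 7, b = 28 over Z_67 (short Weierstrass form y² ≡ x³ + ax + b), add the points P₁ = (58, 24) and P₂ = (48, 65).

(58, 24) + (48, 65). λ = (65 - 24)/(48 - 58) ≡ 41/57 mod 67. 57⁻¹ ≡ 20 (mod 67) since 57·20 = 1140 ≡ 1, so λ ≡ 16.
  x = λ² - 58 - 48 = 256 - 106 ≡ 16; y = λ·(58 - 16) - 24 ≡ 45. → (16, 45)

(16, 45)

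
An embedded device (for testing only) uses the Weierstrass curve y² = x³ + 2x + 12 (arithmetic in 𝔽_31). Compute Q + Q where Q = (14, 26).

tangent at (14, 26): λ = (3·14² + 2)/(2·26) ≡ 1/21. 21⁻¹ ≡ 3 (mod 31), so λ ≡ 1·3 ≡ 3.
  x = λ² - 14 - 14 = 9 - 28 ≡ 12; y = λ·(14 - 12) - 26 ≡ 11. → (12, 11)

(12, 11)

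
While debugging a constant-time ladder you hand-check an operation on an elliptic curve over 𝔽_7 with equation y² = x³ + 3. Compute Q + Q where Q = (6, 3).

tangent at (6, 3): λ = (3·6² + 0)/(2·3) ≡ 3/6. 6⁻¹ ≡ 6 (mod 7), so λ ≡ 3·6 ≡ 4.
  x = λ² - 6 - 6 = 16 - 12 ≡ 4; y = λ·(6 - 4) - 3 ≡ 5. → (4, 5)

(4, 5)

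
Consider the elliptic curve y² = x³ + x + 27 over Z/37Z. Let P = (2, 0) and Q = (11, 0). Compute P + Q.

(2, 0) + (11, 0). λ = (0 - 0)/(11 - 2) ≡ 0/9 mod 37. 9⁻¹ ≡ 33 (mod 37) since 9·33 = 297 ≡ 1, so λ ≡ 0.
  x = λ² - 2 - 11 = 0 - 13 ≡ 24; y = λ·(2 - 24) - 0 ≡ 0. → (24, 0)

(24, 0)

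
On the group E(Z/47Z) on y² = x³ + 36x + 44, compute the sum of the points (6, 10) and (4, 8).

(6, 10) + (4, 8). λ = (8 - 10)/(4 - 6) ≡ 45/45 mod 47. 45⁻¹ ≡ 23 (mod 47), so λ ≡ 1.
  x = λ² - 6 - 4 = 1 - 10 ≡ 38; y = λ·(6 - 38) - 10 ≡ 5. → (38, 5)

(38, 5)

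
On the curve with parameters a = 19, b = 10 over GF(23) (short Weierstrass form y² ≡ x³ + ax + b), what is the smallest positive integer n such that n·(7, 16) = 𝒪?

7

2P: tangent at (7, 16): λ = (3·7² + 19)/(2·16) ≡ 5/9. 9⁻¹ ≡ 18 (mod 23), so λ ≡ 5·18 ≡ 21.
  x = λ² - 7 - 7 = 441 - 14 ≡ 13; y = λ·(7 - 13) - 16 ≡ 19. → (13, 19)
3P: (13, 19) + (7, 16). λ = (16 - 19)/(7 - 13) ≡ 20/17 mod 23. 17⁻¹ ≡ 19 (mod 23), so λ ≡ 12.
  x = λ² - 13 - 7 = 144 - 20 ≡ 9; y = λ·(13 - 9) - 19 ≡ 6. → (9, 6)
4P: (9, 6) + (7, 16). λ = (16 - 6)/(7 - 9) ≡ 10/21 mod 23. 21⁻¹ ≡ 11 (mod 23) since 21·11 = 231 ≡ 1, so λ ≡ 18.
  x = λ² - 9 - 7 = 324 - 16 ≡ 9; y = λ·(9 - 9) - 6 ≡ 17. → (9, 17)
5P: (9, 17) + (7, 16). λ = (16 - 17)/(7 - 9) ≡ 22/21 mod 23. 21⁻¹ ≡ 11 (mod 23) since 21·11 = 231 ≡ 1, so λ ≡ 12.
  x = λ² - 9 - 7 = 144 - 16 ≡ 13; y = λ·(9 - 13) - 17 ≡ 4. → (13, 4)
6P: (13, 4) + (7, 16). λ = (16 - 4)/(7 - 13) ≡ 12/17 mod 23. 17⁻¹ ≡ 19 (mod 23), so λ ≡ 21.
  x = λ² - 13 - 7 = 441 - 20 ≡ 7; y = λ·(13 - 7) - 4 ≡ 7. → (7, 7)
7P: (7, 7) + (7, 16): same x and y₁ ≡ -y₂, so the sum is 𝒪.
7P = 𝒪, so the order is 7.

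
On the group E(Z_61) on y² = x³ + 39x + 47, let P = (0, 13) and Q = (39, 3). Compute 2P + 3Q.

(51, 11)

First 2P:
Repeated addition: build up to 2P.
2P: tangent at (0, 13): λ = (3·0² + 39)/(2·13) ≡ 39/26. 26⁻¹ ≡ 54 (mod 61) since 26·54 = 1404 ≡ 1, so λ ≡ 39·54 ≡ 32.
  x = λ² - 0 - 0 = 1024 - 0 ≡ 48; y = λ·(0 - 48) - 13 ≡ 37. → (48, 37)
2P = (48, 37).
Next 3Q:
Repeated addition: build up to 3Q.
2Q: tangent at (39, 3): λ = (3·39² + 39)/(2·3) ≡ 27/6. 6⁻¹ ≡ 51 (mod 61) since 6·51 = 306 ≡ 1, so λ ≡ 27·51 ≡ 35.
  x = λ² - 39 - 39 = 1225 - 78 ≡ 49; y = λ·(39 - 49) - 3 ≡ 13. → (49, 13)
3Q: (49, 13) + (39, 3). λ = (3 - 13)/(39 - 49) ≡ 51/51 mod 61. 51⁻¹ ≡ 6 (mod 61), so λ ≡ 1.
  x = λ² - 49 - 39 = 1 - 88 ≡ 35; y = λ·(49 - 35) - 13 ≡ 1. → (35, 1)
3Q = (35, 1).
Finally 2P + 3Q:
(48, 37) + (35, 1). λ = (1 - 37)/(35 - 48) ≡ 25/48 mod 61. 48⁻¹ ≡ 14 (mod 61), so λ ≡ 45.
  x = λ² - 48 - 35 = 2025 - 83 ≡ 51; y = λ·(48 - 51) - 37 ≡ 11. → (51, 11)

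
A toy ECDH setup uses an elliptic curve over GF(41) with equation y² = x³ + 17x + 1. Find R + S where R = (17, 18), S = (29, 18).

(36, 23)

(17, 18) + (29, 18). λ = (18 - 18)/(29 - 17) ≡ 0/12 mod 41. 12⁻¹ ≡ 24 (mod 41), so λ ≡ 0.
  x = λ² - 17 - 29 = 0 - 46 ≡ 36; y = λ·(17 - 36) - 18 ≡ 23. → (36, 23)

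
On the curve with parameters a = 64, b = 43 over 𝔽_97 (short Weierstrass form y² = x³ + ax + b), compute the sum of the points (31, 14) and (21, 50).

(89, 59)

(31, 14) + (21, 50). λ = (50 - 14)/(21 - 31) ≡ 36/87 mod 97. 87⁻¹ ≡ 29 (mod 97), so λ ≡ 74.
  x = λ² - 31 - 21 = 5476 - 52 ≡ 89; y = λ·(31 - 89) - 14 ≡ 59. → (89, 59)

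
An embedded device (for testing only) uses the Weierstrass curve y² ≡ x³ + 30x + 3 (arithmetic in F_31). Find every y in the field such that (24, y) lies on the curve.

x³ + 30x + 3 = 14547 ≡ 8 (mod 31).
Square roots of 8 mod 31: 15 and 16 (since 15² = 225 ≡ 8).

15, 16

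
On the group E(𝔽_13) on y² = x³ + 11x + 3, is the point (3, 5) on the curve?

y² = 5² ≡ 12; x³ + 11x + 3 = 63 ≡ 11 (mod 13). 12 ≠ 11.

no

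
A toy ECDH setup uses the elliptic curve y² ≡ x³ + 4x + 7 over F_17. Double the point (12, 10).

(14, 11)

tangent at (12, 10): λ = (3·12² + 4)/(2·10) ≡ 11/3. 3⁻¹ ≡ 6 (mod 17), so λ ≡ 11·6 ≡ 15.
  x = λ² - 12 - 12 = 225 - 24 ≡ 14; y = λ·(12 - 14) - 10 ≡ 11. → (14, 11)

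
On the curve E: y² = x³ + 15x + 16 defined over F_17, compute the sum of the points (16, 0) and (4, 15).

(6, 13)

(16, 0) + (4, 15). λ = (15 - 0)/(4 - 16) ≡ 15/5 mod 17. 5⁻¹ ≡ 7 (mod 17) since 5·7 = 35 ≡ 1, so λ ≡ 3.
  x = λ² - 16 - 4 = 9 - 20 ≡ 6; y = λ·(16 - 6) - 0 ≡ 13. → (6, 13)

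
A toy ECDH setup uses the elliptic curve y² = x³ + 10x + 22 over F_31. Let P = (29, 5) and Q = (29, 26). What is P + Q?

O

The two points share x = 29 and their y-coordinates satisfy 5 + 26 ≡ 0 (mod 31), so they are inverses. Their sum is O.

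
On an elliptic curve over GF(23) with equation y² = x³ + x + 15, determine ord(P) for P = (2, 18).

10

2P: tangent at (2, 18): λ = (3·2² + 1)/(2·18) ≡ 13/13. 13⁻¹ ≡ 16 (mod 23) since 13·16 = 208 ≡ 1, so λ ≡ 13·16 ≡ 1.
  x = λ² - 2 - 2 = 1 - 4 ≡ 20; y = λ·(2 - 20) - 18 ≡ 10. → (20, 10)
3P: (20, 10) + (2, 18). λ = (18 - 10)/(2 - 20) ≡ 8/5 mod 23. 5⁻¹ ≡ 14 (mod 23) since 5·14 = 70 ≡ 1, so λ ≡ 20.
  x = λ² - 20 - 2 = 400 - 22 ≡ 10; y = λ·(20 - 10) - 10 ≡ 6. → (10, 6)
4P: (10, 6) + (2, 18). λ = (18 - 6)/(2 - 10) ≡ 12/15 mod 23. 15⁻¹ ≡ 20 (mod 23), so λ ≡ 10.
  x = λ² - 10 - 2 = 100 - 12 ≡ 19; y = λ·(10 - 19) - 6 ≡ 19. → (19, 19)
5P: (19, 19) + (2, 18). λ = (18 - 19)/(2 - 19) ≡ 22/6 mod 23. 6⁻¹ ≡ 4 (mod 23), so λ ≡ 19.
  x = λ² - 19 - 2 = 361 - 21 ≡ 18; y = λ·(19 - 18) - 19 ≡ 0. → (18, 0)
6P: (18, 0) + (2, 18). λ = (18 - 0)/(2 - 18) ≡ 18/7 mod 23. 7⁻¹ ≡ 10 (mod 23), so λ ≡ 19.
  x = λ² - 18 - 2 = 361 - 20 ≡ 19; y = λ·(18 - 19) - 0 ≡ 4. → (19, 4)
7P: (19, 4) + (2, 18). λ = (18 - 4)/(2 - 19) ≡ 14/6 mod 23. 6⁻¹ ≡ 4 (mod 23), so λ ≡ 10.
  x = λ² - 19 - 2 = 100 - 21 ≡ 10; y = λ·(19 - 10) - 4 ≡ 17. → (10, 17)
8P: (10, 17) + (2, 18). λ = (18 - 17)/(2 - 10) ≡ 1/15 mod 23. 15⁻¹ ≡ 20 (mod 23) since 15·20 = 300 ≡ 1, so λ ≡ 20.
  x = λ² - 10 - 2 = 400 - 12 ≡ 20; y = λ·(10 - 20) - 17 ≡ 13. → (20, 13)
9P: (20, 13) + (2, 18). λ = (18 - 13)/(2 - 20) ≡ 5/5 mod 23. 5⁻¹ ≡ 14 (mod 23), so λ ≡ 1.
  x = λ² - 20 - 2 = 1 - 22 ≡ 2; y = λ·(20 - 2) - 13 ≡ 5. → (2, 5)
10P: (2, 5) + (2, 18): same x and y₁ ≡ -y₂, so the sum is the point at infinity.
10P = the point at infinity, so the order is 10.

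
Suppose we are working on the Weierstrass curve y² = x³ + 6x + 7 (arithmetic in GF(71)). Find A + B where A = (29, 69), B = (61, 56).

(60, 39)

(29, 69) + (61, 56). λ = (56 - 69)/(61 - 29) ≡ 58/32 mod 71. 32⁻¹ ≡ 20 (mod 71) since 32·20 = 640 ≡ 1, so λ ≡ 24.
  x = λ² - 29 - 61 = 576 - 90 ≡ 60; y = λ·(29 - 60) - 69 ≡ 39. → (60, 39)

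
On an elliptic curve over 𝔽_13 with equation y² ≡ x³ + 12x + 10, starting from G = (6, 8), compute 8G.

Double-and-add on 8 = (1000)₂. Start with G = (6, 8) for the leading 1-bit.
double: tangent at (6, 8): λ = (3·6² + 12)/(2·8) ≡ 3/3. 3⁻¹ ≡ 9 (mod 13) since 3·9 = 27 ≡ 1, so λ ≡ 3·9 ≡ 1.
  x = λ² - 6 - 6 = 1 - 12 ≡ 2; y = λ·(6 - 2) - 8 ≡ 9. → (2, 9)
double: tangent at (2, 9): λ = (3·2² + 12)/(2·9) ≡ 11/5. 5⁻¹ ≡ 8 (mod 13) since 5·8 = 40 ≡ 1, so λ ≡ 11·8 ≡ 10.
  x = λ² - 2 - 2 = 100 - 4 ≡ 5; y = λ·(2 - 5) - 9 ≡ 0. → (5, 0)
double: (5, 0) + (5, 0): same x and y₁ ≡ -y₂, so the sum is the point at infinity.

O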